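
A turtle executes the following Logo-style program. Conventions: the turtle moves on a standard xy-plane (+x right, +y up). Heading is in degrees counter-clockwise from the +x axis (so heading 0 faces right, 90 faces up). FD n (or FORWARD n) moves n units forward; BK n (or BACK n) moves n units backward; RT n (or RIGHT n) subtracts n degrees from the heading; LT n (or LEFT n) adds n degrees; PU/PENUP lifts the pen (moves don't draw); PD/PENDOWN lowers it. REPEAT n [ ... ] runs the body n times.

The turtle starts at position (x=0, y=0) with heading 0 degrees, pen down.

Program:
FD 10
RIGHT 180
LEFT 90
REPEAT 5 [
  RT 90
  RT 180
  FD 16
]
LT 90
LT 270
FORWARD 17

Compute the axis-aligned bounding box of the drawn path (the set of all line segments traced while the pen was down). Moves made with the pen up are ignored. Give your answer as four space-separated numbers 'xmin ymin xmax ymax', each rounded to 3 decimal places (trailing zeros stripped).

Executing turtle program step by step:
Start: pos=(0,0), heading=0, pen down
FD 10: (0,0) -> (10,0) [heading=0, draw]
RT 180: heading 0 -> 180
LT 90: heading 180 -> 270
REPEAT 5 [
  -- iteration 1/5 --
  RT 90: heading 270 -> 180
  RT 180: heading 180 -> 0
  FD 16: (10,0) -> (26,0) [heading=0, draw]
  -- iteration 2/5 --
  RT 90: heading 0 -> 270
  RT 180: heading 270 -> 90
  FD 16: (26,0) -> (26,16) [heading=90, draw]
  -- iteration 3/5 --
  RT 90: heading 90 -> 0
  RT 180: heading 0 -> 180
  FD 16: (26,16) -> (10,16) [heading=180, draw]
  -- iteration 4/5 --
  RT 90: heading 180 -> 90
  RT 180: heading 90 -> 270
  FD 16: (10,16) -> (10,0) [heading=270, draw]
  -- iteration 5/5 --
  RT 90: heading 270 -> 180
  RT 180: heading 180 -> 0
  FD 16: (10,0) -> (26,0) [heading=0, draw]
]
LT 90: heading 0 -> 90
LT 270: heading 90 -> 0
FD 17: (26,0) -> (43,0) [heading=0, draw]
Final: pos=(43,0), heading=0, 7 segment(s) drawn

Segment endpoints: x in {0, 10, 10, 10, 26, 26, 26, 43}, y in {0, 0, 0, 0, 0, 16, 16}
xmin=0, ymin=0, xmax=43, ymax=16

Answer: 0 0 43 16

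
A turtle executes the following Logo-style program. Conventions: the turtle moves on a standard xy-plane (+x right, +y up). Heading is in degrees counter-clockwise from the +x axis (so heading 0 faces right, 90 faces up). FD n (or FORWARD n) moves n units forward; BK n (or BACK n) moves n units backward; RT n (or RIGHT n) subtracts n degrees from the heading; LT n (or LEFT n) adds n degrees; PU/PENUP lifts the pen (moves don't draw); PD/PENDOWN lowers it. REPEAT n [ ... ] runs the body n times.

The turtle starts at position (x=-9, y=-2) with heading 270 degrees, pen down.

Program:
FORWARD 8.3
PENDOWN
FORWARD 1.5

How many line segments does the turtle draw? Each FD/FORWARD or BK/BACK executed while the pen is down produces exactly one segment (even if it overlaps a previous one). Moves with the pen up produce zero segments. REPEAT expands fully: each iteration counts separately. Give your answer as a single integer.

Executing turtle program step by step:
Start: pos=(-9,-2), heading=270, pen down
FD 8.3: (-9,-2) -> (-9,-10.3) [heading=270, draw]
PD: pen down
FD 1.5: (-9,-10.3) -> (-9,-11.8) [heading=270, draw]
Final: pos=(-9,-11.8), heading=270, 2 segment(s) drawn
Segments drawn: 2

Answer: 2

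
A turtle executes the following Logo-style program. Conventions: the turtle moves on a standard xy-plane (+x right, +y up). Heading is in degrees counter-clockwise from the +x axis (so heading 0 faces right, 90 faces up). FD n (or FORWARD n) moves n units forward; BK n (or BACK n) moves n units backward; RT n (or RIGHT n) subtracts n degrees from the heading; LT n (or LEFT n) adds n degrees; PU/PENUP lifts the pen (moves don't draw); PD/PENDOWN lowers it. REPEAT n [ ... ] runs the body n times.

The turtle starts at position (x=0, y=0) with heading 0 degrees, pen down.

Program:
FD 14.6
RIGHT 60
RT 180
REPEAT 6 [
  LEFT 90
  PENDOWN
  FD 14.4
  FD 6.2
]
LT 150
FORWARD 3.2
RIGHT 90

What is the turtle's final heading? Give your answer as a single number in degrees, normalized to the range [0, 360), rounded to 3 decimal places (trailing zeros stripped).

Executing turtle program step by step:
Start: pos=(0,0), heading=0, pen down
FD 14.6: (0,0) -> (14.6,0) [heading=0, draw]
RT 60: heading 0 -> 300
RT 180: heading 300 -> 120
REPEAT 6 [
  -- iteration 1/6 --
  LT 90: heading 120 -> 210
  PD: pen down
  FD 14.4: (14.6,0) -> (2.129,-7.2) [heading=210, draw]
  FD 6.2: (2.129,-7.2) -> (-3.24,-10.3) [heading=210, draw]
  -- iteration 2/6 --
  LT 90: heading 210 -> 300
  PD: pen down
  FD 14.4: (-3.24,-10.3) -> (3.96,-22.771) [heading=300, draw]
  FD 6.2: (3.96,-22.771) -> (7.06,-28.14) [heading=300, draw]
  -- iteration 3/6 --
  LT 90: heading 300 -> 30
  PD: pen down
  FD 14.4: (7.06,-28.14) -> (19.531,-20.94) [heading=30, draw]
  FD 6.2: (19.531,-20.94) -> (24.9,-17.84) [heading=30, draw]
  -- iteration 4/6 --
  LT 90: heading 30 -> 120
  PD: pen down
  FD 14.4: (24.9,-17.84) -> (17.7,-5.369) [heading=120, draw]
  FD 6.2: (17.7,-5.369) -> (14.6,0) [heading=120, draw]
  -- iteration 5/6 --
  LT 90: heading 120 -> 210
  PD: pen down
  FD 14.4: (14.6,0) -> (2.129,-7.2) [heading=210, draw]
  FD 6.2: (2.129,-7.2) -> (-3.24,-10.3) [heading=210, draw]
  -- iteration 6/6 --
  LT 90: heading 210 -> 300
  PD: pen down
  FD 14.4: (-3.24,-10.3) -> (3.96,-22.771) [heading=300, draw]
  FD 6.2: (3.96,-22.771) -> (7.06,-28.14) [heading=300, draw]
]
LT 150: heading 300 -> 90
FD 3.2: (7.06,-28.14) -> (7.06,-24.94) [heading=90, draw]
RT 90: heading 90 -> 0
Final: pos=(7.06,-24.94), heading=0, 14 segment(s) drawn

Answer: 0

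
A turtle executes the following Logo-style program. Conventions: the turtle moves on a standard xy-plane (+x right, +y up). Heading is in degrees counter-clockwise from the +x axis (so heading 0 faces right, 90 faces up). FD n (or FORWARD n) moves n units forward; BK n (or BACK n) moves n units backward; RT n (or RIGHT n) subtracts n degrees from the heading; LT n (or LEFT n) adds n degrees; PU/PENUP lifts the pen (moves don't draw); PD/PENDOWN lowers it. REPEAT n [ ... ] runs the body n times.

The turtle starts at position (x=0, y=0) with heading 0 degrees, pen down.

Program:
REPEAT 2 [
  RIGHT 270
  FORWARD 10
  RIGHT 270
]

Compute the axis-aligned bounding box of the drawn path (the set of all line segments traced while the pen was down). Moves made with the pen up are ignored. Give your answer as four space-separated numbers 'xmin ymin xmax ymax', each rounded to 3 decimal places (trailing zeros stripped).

Answer: 0 0 0 10

Derivation:
Executing turtle program step by step:
Start: pos=(0,0), heading=0, pen down
REPEAT 2 [
  -- iteration 1/2 --
  RT 270: heading 0 -> 90
  FD 10: (0,0) -> (0,10) [heading=90, draw]
  RT 270: heading 90 -> 180
  -- iteration 2/2 --
  RT 270: heading 180 -> 270
  FD 10: (0,10) -> (0,0) [heading=270, draw]
  RT 270: heading 270 -> 0
]
Final: pos=(0,0), heading=0, 2 segment(s) drawn

Segment endpoints: x in {0, 0, 0}, y in {0, 10}
xmin=0, ymin=0, xmax=0, ymax=10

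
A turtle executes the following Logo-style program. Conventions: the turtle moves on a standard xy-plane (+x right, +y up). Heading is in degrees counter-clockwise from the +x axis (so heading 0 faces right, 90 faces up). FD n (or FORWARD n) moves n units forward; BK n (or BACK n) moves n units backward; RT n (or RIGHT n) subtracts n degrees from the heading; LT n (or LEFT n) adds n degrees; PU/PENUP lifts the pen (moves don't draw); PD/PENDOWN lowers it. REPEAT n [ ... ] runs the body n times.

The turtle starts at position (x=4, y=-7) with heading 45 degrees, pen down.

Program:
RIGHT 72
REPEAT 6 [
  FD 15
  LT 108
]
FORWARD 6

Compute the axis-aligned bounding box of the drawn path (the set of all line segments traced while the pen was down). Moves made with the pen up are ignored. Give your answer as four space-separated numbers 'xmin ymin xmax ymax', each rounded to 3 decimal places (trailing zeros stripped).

Answer: 4 -14.706 22.313 2.71

Derivation:
Executing turtle program step by step:
Start: pos=(4,-7), heading=45, pen down
RT 72: heading 45 -> 333
REPEAT 6 [
  -- iteration 1/6 --
  FD 15: (4,-7) -> (17.365,-13.81) [heading=333, draw]
  LT 108: heading 333 -> 81
  -- iteration 2/6 --
  FD 15: (17.365,-13.81) -> (19.712,1.005) [heading=81, draw]
  LT 108: heading 81 -> 189
  -- iteration 3/6 --
  FD 15: (19.712,1.005) -> (4.896,-1.341) [heading=189, draw]
  LT 108: heading 189 -> 297
  -- iteration 4/6 --
  FD 15: (4.896,-1.341) -> (11.706,-14.706) [heading=297, draw]
  LT 108: heading 297 -> 45
  -- iteration 5/6 --
  FD 15: (11.706,-14.706) -> (22.313,-4.1) [heading=45, draw]
  LT 108: heading 45 -> 153
  -- iteration 6/6 --
  FD 15: (22.313,-4.1) -> (8.948,2.71) [heading=153, draw]
  LT 108: heading 153 -> 261
]
FD 6: (8.948,2.71) -> (8.009,-3.216) [heading=261, draw]
Final: pos=(8.009,-3.216), heading=261, 7 segment(s) drawn

Segment endpoints: x in {4, 4.896, 8.009, 8.948, 11.706, 17.365, 19.712, 22.313}, y in {-14.706, -13.81, -7, -4.1, -3.216, -1.341, 1.005, 2.71}
xmin=4, ymin=-14.706, xmax=22.313, ymax=2.71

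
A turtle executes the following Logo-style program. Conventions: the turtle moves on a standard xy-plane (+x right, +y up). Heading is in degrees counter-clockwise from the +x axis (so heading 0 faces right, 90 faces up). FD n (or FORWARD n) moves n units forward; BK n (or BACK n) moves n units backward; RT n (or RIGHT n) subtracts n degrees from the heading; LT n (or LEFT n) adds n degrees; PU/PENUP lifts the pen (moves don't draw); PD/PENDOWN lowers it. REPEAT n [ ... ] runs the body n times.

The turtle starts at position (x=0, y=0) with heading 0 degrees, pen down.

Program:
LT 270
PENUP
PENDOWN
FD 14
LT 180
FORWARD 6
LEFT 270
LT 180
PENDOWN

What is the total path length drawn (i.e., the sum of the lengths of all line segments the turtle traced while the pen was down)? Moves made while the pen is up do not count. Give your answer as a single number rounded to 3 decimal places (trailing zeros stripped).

Executing turtle program step by step:
Start: pos=(0,0), heading=0, pen down
LT 270: heading 0 -> 270
PU: pen up
PD: pen down
FD 14: (0,0) -> (0,-14) [heading=270, draw]
LT 180: heading 270 -> 90
FD 6: (0,-14) -> (0,-8) [heading=90, draw]
LT 270: heading 90 -> 0
LT 180: heading 0 -> 180
PD: pen down
Final: pos=(0,-8), heading=180, 2 segment(s) drawn

Segment lengths:
  seg 1: (0,0) -> (0,-14), length = 14
  seg 2: (0,-14) -> (0,-8), length = 6
Total = 20

Answer: 20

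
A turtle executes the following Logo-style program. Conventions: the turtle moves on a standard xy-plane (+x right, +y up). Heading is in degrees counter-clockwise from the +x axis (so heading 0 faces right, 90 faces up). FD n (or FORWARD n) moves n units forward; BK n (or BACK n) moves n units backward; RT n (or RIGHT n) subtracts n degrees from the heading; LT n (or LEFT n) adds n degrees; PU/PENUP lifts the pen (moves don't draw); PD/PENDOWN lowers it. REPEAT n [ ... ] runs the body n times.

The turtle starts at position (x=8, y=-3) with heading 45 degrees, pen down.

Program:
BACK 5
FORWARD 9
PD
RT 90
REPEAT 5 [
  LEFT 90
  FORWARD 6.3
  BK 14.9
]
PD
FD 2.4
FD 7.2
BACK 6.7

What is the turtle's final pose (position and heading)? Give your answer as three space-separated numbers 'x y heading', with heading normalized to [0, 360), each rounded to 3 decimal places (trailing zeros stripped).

Answer: 6.798 -4.202 45

Derivation:
Executing turtle program step by step:
Start: pos=(8,-3), heading=45, pen down
BK 5: (8,-3) -> (4.464,-6.536) [heading=45, draw]
FD 9: (4.464,-6.536) -> (10.828,-0.172) [heading=45, draw]
PD: pen down
RT 90: heading 45 -> 315
REPEAT 5 [
  -- iteration 1/5 --
  LT 90: heading 315 -> 45
  FD 6.3: (10.828,-0.172) -> (15.283,4.283) [heading=45, draw]
  BK 14.9: (15.283,4.283) -> (4.747,-6.253) [heading=45, draw]
  -- iteration 2/5 --
  LT 90: heading 45 -> 135
  FD 6.3: (4.747,-6.253) -> (0.293,-1.798) [heading=135, draw]
  BK 14.9: (0.293,-1.798) -> (10.828,-12.334) [heading=135, draw]
  -- iteration 3/5 --
  LT 90: heading 135 -> 225
  FD 6.3: (10.828,-12.334) -> (6.374,-16.789) [heading=225, draw]
  BK 14.9: (6.374,-16.789) -> (16.91,-6.253) [heading=225, draw]
  -- iteration 4/5 --
  LT 90: heading 225 -> 315
  FD 6.3: (16.91,-6.253) -> (21.364,-10.707) [heading=315, draw]
  BK 14.9: (21.364,-10.707) -> (10.828,-0.172) [heading=315, draw]
  -- iteration 5/5 --
  LT 90: heading 315 -> 45
  FD 6.3: (10.828,-0.172) -> (15.283,4.283) [heading=45, draw]
  BK 14.9: (15.283,4.283) -> (4.747,-6.253) [heading=45, draw]
]
PD: pen down
FD 2.4: (4.747,-6.253) -> (6.444,-4.556) [heading=45, draw]
FD 7.2: (6.444,-4.556) -> (11.536,0.536) [heading=45, draw]
BK 6.7: (11.536,0.536) -> (6.798,-4.202) [heading=45, draw]
Final: pos=(6.798,-4.202), heading=45, 15 segment(s) drawn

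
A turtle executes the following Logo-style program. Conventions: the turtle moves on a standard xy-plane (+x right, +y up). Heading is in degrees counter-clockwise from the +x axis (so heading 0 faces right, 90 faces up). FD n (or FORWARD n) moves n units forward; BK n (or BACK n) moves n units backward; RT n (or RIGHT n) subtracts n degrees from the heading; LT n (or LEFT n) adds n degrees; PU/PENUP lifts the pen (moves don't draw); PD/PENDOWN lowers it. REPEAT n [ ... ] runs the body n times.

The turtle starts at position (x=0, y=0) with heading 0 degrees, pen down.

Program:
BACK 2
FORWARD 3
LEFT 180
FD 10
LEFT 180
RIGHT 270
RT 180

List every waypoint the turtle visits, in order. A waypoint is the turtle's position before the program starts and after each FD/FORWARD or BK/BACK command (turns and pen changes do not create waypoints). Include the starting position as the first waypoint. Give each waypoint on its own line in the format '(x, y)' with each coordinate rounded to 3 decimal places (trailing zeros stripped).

Executing turtle program step by step:
Start: pos=(0,0), heading=0, pen down
BK 2: (0,0) -> (-2,0) [heading=0, draw]
FD 3: (-2,0) -> (1,0) [heading=0, draw]
LT 180: heading 0 -> 180
FD 10: (1,0) -> (-9,0) [heading=180, draw]
LT 180: heading 180 -> 0
RT 270: heading 0 -> 90
RT 180: heading 90 -> 270
Final: pos=(-9,0), heading=270, 3 segment(s) drawn
Waypoints (4 total):
(0, 0)
(-2, 0)
(1, 0)
(-9, 0)

Answer: (0, 0)
(-2, 0)
(1, 0)
(-9, 0)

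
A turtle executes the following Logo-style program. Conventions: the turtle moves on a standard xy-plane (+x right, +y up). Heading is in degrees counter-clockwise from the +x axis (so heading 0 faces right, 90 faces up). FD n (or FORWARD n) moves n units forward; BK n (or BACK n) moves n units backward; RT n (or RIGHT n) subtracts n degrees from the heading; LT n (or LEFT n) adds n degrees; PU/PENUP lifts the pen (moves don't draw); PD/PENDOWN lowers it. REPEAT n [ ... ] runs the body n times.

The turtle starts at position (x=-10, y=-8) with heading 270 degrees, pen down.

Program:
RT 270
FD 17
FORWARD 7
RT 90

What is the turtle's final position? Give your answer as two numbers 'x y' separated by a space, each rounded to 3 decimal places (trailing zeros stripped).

Executing turtle program step by step:
Start: pos=(-10,-8), heading=270, pen down
RT 270: heading 270 -> 0
FD 17: (-10,-8) -> (7,-8) [heading=0, draw]
FD 7: (7,-8) -> (14,-8) [heading=0, draw]
RT 90: heading 0 -> 270
Final: pos=(14,-8), heading=270, 2 segment(s) drawn

Answer: 14 -8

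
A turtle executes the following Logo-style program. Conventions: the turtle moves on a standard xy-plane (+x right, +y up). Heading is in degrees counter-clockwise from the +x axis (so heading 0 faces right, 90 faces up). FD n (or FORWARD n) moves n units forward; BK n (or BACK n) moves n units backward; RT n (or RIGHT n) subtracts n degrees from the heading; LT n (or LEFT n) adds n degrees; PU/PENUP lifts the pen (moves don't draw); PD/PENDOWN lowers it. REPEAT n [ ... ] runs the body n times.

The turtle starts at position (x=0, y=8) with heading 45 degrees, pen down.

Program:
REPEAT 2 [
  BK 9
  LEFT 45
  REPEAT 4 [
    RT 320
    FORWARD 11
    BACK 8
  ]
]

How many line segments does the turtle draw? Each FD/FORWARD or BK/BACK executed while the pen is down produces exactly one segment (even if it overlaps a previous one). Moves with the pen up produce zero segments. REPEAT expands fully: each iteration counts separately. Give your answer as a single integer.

Answer: 18

Derivation:
Executing turtle program step by step:
Start: pos=(0,8), heading=45, pen down
REPEAT 2 [
  -- iteration 1/2 --
  BK 9: (0,8) -> (-6.364,1.636) [heading=45, draw]
  LT 45: heading 45 -> 90
  REPEAT 4 [
    -- iteration 1/4 --
    RT 320: heading 90 -> 130
    FD 11: (-6.364,1.636) -> (-13.435,10.063) [heading=130, draw]
    BK 8: (-13.435,10.063) -> (-8.292,3.934) [heading=130, draw]
    -- iteration 2/4 --
    RT 320: heading 130 -> 170
    FD 11: (-8.292,3.934) -> (-19.125,5.844) [heading=170, draw]
    BK 8: (-19.125,5.844) -> (-11.247,4.455) [heading=170, draw]
    -- iteration 3/4 --
    RT 320: heading 170 -> 210
    FD 11: (-11.247,4.455) -> (-20.773,-1.045) [heading=210, draw]
    BK 8: (-20.773,-1.045) -> (-13.845,2.955) [heading=210, draw]
    -- iteration 4/4 --
    RT 320: heading 210 -> 250
    FD 11: (-13.845,2.955) -> (-17.607,-7.382) [heading=250, draw]
    BK 8: (-17.607,-7.382) -> (-14.871,0.136) [heading=250, draw]
  ]
  -- iteration 2/2 --
  BK 9: (-14.871,0.136) -> (-11.793,8.593) [heading=250, draw]
  LT 45: heading 250 -> 295
  REPEAT 4 [
    -- iteration 1/4 --
    RT 320: heading 295 -> 335
    FD 11: (-11.793,8.593) -> (-1.823,3.944) [heading=335, draw]
    BK 8: (-1.823,3.944) -> (-9.074,7.325) [heading=335, draw]
    -- iteration 2/4 --
    RT 320: heading 335 -> 15
    FD 11: (-9.074,7.325) -> (1.551,10.172) [heading=15, draw]
    BK 8: (1.551,10.172) -> (-6.176,8.102) [heading=15, draw]
    -- iteration 3/4 --
    RT 320: heading 15 -> 55
    FD 11: (-6.176,8.102) -> (0.133,17.113) [heading=55, draw]
    BK 8: (0.133,17.113) -> (-4.455,10.559) [heading=55, draw]
    -- iteration 4/4 --
    RT 320: heading 55 -> 95
    FD 11: (-4.455,10.559) -> (-5.414,21.517) [heading=95, draw]
    BK 8: (-5.414,21.517) -> (-4.717,13.548) [heading=95, draw]
  ]
]
Final: pos=(-4.717,13.548), heading=95, 18 segment(s) drawn
Segments drawn: 18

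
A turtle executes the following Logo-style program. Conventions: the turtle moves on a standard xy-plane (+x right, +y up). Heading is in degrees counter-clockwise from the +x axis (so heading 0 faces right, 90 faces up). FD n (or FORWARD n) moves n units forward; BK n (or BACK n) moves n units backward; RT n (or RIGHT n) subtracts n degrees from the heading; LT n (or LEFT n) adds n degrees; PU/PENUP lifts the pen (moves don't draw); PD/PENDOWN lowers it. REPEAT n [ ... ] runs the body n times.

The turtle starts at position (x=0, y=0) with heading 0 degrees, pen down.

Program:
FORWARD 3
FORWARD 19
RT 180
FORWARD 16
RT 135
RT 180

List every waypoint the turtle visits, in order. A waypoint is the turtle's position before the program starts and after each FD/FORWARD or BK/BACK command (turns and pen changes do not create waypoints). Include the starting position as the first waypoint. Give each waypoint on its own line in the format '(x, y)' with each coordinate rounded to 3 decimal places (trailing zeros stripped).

Executing turtle program step by step:
Start: pos=(0,0), heading=0, pen down
FD 3: (0,0) -> (3,0) [heading=0, draw]
FD 19: (3,0) -> (22,0) [heading=0, draw]
RT 180: heading 0 -> 180
FD 16: (22,0) -> (6,0) [heading=180, draw]
RT 135: heading 180 -> 45
RT 180: heading 45 -> 225
Final: pos=(6,0), heading=225, 3 segment(s) drawn
Waypoints (4 total):
(0, 0)
(3, 0)
(22, 0)
(6, 0)

Answer: (0, 0)
(3, 0)
(22, 0)
(6, 0)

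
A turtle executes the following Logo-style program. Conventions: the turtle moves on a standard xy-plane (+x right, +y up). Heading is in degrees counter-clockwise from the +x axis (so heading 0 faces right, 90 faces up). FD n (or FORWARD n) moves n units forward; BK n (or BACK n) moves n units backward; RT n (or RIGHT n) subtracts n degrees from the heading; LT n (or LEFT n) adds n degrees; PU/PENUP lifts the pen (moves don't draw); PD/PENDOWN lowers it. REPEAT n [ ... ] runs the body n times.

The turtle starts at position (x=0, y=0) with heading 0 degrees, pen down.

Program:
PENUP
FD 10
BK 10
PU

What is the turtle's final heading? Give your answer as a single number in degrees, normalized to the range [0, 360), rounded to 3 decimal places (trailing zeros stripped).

Executing turtle program step by step:
Start: pos=(0,0), heading=0, pen down
PU: pen up
FD 10: (0,0) -> (10,0) [heading=0, move]
BK 10: (10,0) -> (0,0) [heading=0, move]
PU: pen up
Final: pos=(0,0), heading=0, 0 segment(s) drawn

Answer: 0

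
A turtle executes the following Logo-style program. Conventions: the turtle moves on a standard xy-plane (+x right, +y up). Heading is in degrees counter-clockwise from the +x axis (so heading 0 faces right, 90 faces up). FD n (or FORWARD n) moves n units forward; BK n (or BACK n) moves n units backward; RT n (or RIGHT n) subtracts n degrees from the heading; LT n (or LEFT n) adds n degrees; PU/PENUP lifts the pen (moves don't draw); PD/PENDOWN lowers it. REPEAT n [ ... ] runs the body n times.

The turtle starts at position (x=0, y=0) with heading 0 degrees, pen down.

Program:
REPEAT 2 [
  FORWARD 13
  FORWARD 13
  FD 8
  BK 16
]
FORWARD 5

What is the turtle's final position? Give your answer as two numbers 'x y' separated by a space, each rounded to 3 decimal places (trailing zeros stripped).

Answer: 41 0

Derivation:
Executing turtle program step by step:
Start: pos=(0,0), heading=0, pen down
REPEAT 2 [
  -- iteration 1/2 --
  FD 13: (0,0) -> (13,0) [heading=0, draw]
  FD 13: (13,0) -> (26,0) [heading=0, draw]
  FD 8: (26,0) -> (34,0) [heading=0, draw]
  BK 16: (34,0) -> (18,0) [heading=0, draw]
  -- iteration 2/2 --
  FD 13: (18,0) -> (31,0) [heading=0, draw]
  FD 13: (31,0) -> (44,0) [heading=0, draw]
  FD 8: (44,0) -> (52,0) [heading=0, draw]
  BK 16: (52,0) -> (36,0) [heading=0, draw]
]
FD 5: (36,0) -> (41,0) [heading=0, draw]
Final: pos=(41,0), heading=0, 9 segment(s) drawn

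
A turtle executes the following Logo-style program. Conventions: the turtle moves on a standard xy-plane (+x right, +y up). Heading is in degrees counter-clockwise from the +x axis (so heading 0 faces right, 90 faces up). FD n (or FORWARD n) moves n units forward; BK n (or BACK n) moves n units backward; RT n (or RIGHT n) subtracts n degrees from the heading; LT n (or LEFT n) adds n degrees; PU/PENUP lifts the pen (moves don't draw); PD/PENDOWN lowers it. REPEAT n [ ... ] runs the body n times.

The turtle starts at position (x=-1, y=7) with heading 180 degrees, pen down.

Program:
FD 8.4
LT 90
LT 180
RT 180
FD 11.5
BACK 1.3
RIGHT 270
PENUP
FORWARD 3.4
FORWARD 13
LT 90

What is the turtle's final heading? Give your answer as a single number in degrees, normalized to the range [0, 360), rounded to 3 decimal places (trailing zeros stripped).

Executing turtle program step by step:
Start: pos=(-1,7), heading=180, pen down
FD 8.4: (-1,7) -> (-9.4,7) [heading=180, draw]
LT 90: heading 180 -> 270
LT 180: heading 270 -> 90
RT 180: heading 90 -> 270
FD 11.5: (-9.4,7) -> (-9.4,-4.5) [heading=270, draw]
BK 1.3: (-9.4,-4.5) -> (-9.4,-3.2) [heading=270, draw]
RT 270: heading 270 -> 0
PU: pen up
FD 3.4: (-9.4,-3.2) -> (-6,-3.2) [heading=0, move]
FD 13: (-6,-3.2) -> (7,-3.2) [heading=0, move]
LT 90: heading 0 -> 90
Final: pos=(7,-3.2), heading=90, 3 segment(s) drawn

Answer: 90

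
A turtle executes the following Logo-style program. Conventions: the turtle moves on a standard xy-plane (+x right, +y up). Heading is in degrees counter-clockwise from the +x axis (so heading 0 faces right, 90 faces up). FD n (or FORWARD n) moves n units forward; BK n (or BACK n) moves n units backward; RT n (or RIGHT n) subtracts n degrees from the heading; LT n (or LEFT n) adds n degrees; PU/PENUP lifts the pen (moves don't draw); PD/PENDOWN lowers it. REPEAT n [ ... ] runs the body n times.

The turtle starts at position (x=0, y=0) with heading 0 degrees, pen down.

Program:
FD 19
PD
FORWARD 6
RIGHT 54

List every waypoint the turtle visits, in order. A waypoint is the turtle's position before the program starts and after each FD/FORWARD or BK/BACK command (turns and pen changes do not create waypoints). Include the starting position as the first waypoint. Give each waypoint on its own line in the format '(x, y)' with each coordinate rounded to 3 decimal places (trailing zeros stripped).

Answer: (0, 0)
(19, 0)
(25, 0)

Derivation:
Executing turtle program step by step:
Start: pos=(0,0), heading=0, pen down
FD 19: (0,0) -> (19,0) [heading=0, draw]
PD: pen down
FD 6: (19,0) -> (25,0) [heading=0, draw]
RT 54: heading 0 -> 306
Final: pos=(25,0), heading=306, 2 segment(s) drawn
Waypoints (3 total):
(0, 0)
(19, 0)
(25, 0)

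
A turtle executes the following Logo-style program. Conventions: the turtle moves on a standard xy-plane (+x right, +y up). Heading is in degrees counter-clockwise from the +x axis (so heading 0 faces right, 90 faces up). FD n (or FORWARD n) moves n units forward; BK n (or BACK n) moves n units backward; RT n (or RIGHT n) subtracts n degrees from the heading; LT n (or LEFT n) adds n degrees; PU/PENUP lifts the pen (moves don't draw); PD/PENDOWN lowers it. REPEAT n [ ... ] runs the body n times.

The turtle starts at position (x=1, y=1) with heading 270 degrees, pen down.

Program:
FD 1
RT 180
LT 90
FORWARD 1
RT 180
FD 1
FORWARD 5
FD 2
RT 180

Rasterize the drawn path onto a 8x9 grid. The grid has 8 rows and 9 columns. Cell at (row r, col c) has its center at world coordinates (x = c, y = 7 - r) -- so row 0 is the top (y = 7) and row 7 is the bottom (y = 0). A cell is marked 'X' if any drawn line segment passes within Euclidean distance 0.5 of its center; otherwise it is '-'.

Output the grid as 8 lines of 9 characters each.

Segment 0: (1,1) -> (1,0)
Segment 1: (1,0) -> (-0,0)
Segment 2: (-0,0) -> (1,0)
Segment 3: (1,0) -> (6,0)
Segment 4: (6,0) -> (8,0)

Answer: ---------
---------
---------
---------
---------
---------
-X-------
XXXXXXXXX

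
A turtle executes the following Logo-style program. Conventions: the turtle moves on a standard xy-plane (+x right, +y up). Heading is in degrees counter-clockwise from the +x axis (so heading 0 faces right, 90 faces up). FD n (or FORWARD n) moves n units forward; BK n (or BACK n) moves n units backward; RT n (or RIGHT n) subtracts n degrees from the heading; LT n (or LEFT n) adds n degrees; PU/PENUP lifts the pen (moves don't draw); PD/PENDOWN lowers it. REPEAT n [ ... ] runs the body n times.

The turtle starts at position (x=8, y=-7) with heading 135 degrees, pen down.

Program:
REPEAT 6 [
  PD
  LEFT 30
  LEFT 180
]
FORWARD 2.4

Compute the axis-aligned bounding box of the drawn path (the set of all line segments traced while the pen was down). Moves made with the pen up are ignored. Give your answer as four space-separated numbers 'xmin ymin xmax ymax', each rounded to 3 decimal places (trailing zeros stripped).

Answer: 8 -8.697 9.697 -7

Derivation:
Executing turtle program step by step:
Start: pos=(8,-7), heading=135, pen down
REPEAT 6 [
  -- iteration 1/6 --
  PD: pen down
  LT 30: heading 135 -> 165
  LT 180: heading 165 -> 345
  -- iteration 2/6 --
  PD: pen down
  LT 30: heading 345 -> 15
  LT 180: heading 15 -> 195
  -- iteration 3/6 --
  PD: pen down
  LT 30: heading 195 -> 225
  LT 180: heading 225 -> 45
  -- iteration 4/6 --
  PD: pen down
  LT 30: heading 45 -> 75
  LT 180: heading 75 -> 255
  -- iteration 5/6 --
  PD: pen down
  LT 30: heading 255 -> 285
  LT 180: heading 285 -> 105
  -- iteration 6/6 --
  PD: pen down
  LT 30: heading 105 -> 135
  LT 180: heading 135 -> 315
]
FD 2.4: (8,-7) -> (9.697,-8.697) [heading=315, draw]
Final: pos=(9.697,-8.697), heading=315, 1 segment(s) drawn

Segment endpoints: x in {8, 9.697}, y in {-8.697, -7}
xmin=8, ymin=-8.697, xmax=9.697, ymax=-7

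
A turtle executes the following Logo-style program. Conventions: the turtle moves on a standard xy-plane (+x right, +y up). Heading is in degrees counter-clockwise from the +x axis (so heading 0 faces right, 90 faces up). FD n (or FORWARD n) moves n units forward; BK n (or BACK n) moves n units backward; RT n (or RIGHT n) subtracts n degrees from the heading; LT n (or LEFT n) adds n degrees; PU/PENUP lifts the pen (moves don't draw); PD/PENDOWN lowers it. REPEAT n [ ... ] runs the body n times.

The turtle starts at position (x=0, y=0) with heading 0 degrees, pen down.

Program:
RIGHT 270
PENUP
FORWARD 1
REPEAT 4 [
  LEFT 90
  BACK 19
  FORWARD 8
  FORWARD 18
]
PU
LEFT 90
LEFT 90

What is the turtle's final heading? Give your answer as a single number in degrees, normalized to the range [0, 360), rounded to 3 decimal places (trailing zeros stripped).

Executing turtle program step by step:
Start: pos=(0,0), heading=0, pen down
RT 270: heading 0 -> 90
PU: pen up
FD 1: (0,0) -> (0,1) [heading=90, move]
REPEAT 4 [
  -- iteration 1/4 --
  LT 90: heading 90 -> 180
  BK 19: (0,1) -> (19,1) [heading=180, move]
  FD 8: (19,1) -> (11,1) [heading=180, move]
  FD 18: (11,1) -> (-7,1) [heading=180, move]
  -- iteration 2/4 --
  LT 90: heading 180 -> 270
  BK 19: (-7,1) -> (-7,20) [heading=270, move]
  FD 8: (-7,20) -> (-7,12) [heading=270, move]
  FD 18: (-7,12) -> (-7,-6) [heading=270, move]
  -- iteration 3/4 --
  LT 90: heading 270 -> 0
  BK 19: (-7,-6) -> (-26,-6) [heading=0, move]
  FD 8: (-26,-6) -> (-18,-6) [heading=0, move]
  FD 18: (-18,-6) -> (0,-6) [heading=0, move]
  -- iteration 4/4 --
  LT 90: heading 0 -> 90
  BK 19: (0,-6) -> (0,-25) [heading=90, move]
  FD 8: (0,-25) -> (0,-17) [heading=90, move]
  FD 18: (0,-17) -> (0,1) [heading=90, move]
]
PU: pen up
LT 90: heading 90 -> 180
LT 90: heading 180 -> 270
Final: pos=(0,1), heading=270, 0 segment(s) drawn

Answer: 270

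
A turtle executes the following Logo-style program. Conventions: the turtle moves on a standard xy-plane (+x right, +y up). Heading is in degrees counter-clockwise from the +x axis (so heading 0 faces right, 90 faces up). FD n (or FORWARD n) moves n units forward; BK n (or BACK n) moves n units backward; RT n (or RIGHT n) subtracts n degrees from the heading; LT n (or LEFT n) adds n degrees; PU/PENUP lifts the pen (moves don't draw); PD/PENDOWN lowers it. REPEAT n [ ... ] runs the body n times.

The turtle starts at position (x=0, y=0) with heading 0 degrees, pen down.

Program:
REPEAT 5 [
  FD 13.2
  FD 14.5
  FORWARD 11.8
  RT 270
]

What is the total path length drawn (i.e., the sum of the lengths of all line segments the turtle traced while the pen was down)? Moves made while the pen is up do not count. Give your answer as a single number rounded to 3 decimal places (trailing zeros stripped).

Executing turtle program step by step:
Start: pos=(0,0), heading=0, pen down
REPEAT 5 [
  -- iteration 1/5 --
  FD 13.2: (0,0) -> (13.2,0) [heading=0, draw]
  FD 14.5: (13.2,0) -> (27.7,0) [heading=0, draw]
  FD 11.8: (27.7,0) -> (39.5,0) [heading=0, draw]
  RT 270: heading 0 -> 90
  -- iteration 2/5 --
  FD 13.2: (39.5,0) -> (39.5,13.2) [heading=90, draw]
  FD 14.5: (39.5,13.2) -> (39.5,27.7) [heading=90, draw]
  FD 11.8: (39.5,27.7) -> (39.5,39.5) [heading=90, draw]
  RT 270: heading 90 -> 180
  -- iteration 3/5 --
  FD 13.2: (39.5,39.5) -> (26.3,39.5) [heading=180, draw]
  FD 14.5: (26.3,39.5) -> (11.8,39.5) [heading=180, draw]
  FD 11.8: (11.8,39.5) -> (0,39.5) [heading=180, draw]
  RT 270: heading 180 -> 270
  -- iteration 4/5 --
  FD 13.2: (0,39.5) -> (0,26.3) [heading=270, draw]
  FD 14.5: (0,26.3) -> (0,11.8) [heading=270, draw]
  FD 11.8: (0,11.8) -> (0,0) [heading=270, draw]
  RT 270: heading 270 -> 0
  -- iteration 5/5 --
  FD 13.2: (0,0) -> (13.2,0) [heading=0, draw]
  FD 14.5: (13.2,0) -> (27.7,0) [heading=0, draw]
  FD 11.8: (27.7,0) -> (39.5,0) [heading=0, draw]
  RT 270: heading 0 -> 90
]
Final: pos=(39.5,0), heading=90, 15 segment(s) drawn

Segment lengths:
  seg 1: (0,0) -> (13.2,0), length = 13.2
  seg 2: (13.2,0) -> (27.7,0), length = 14.5
  seg 3: (27.7,0) -> (39.5,0), length = 11.8
  seg 4: (39.5,0) -> (39.5,13.2), length = 13.2
  seg 5: (39.5,13.2) -> (39.5,27.7), length = 14.5
  seg 6: (39.5,27.7) -> (39.5,39.5), length = 11.8
  seg 7: (39.5,39.5) -> (26.3,39.5), length = 13.2
  seg 8: (26.3,39.5) -> (11.8,39.5), length = 14.5
  seg 9: (11.8,39.5) -> (0,39.5), length = 11.8
  seg 10: (0,39.5) -> (0,26.3), length = 13.2
  seg 11: (0,26.3) -> (0,11.8), length = 14.5
  seg 12: (0,11.8) -> (0,0), length = 11.8
  seg 13: (0,0) -> (13.2,0), length = 13.2
  seg 14: (13.2,0) -> (27.7,0), length = 14.5
  seg 15: (27.7,0) -> (39.5,0), length = 11.8
Total = 197.5

Answer: 197.5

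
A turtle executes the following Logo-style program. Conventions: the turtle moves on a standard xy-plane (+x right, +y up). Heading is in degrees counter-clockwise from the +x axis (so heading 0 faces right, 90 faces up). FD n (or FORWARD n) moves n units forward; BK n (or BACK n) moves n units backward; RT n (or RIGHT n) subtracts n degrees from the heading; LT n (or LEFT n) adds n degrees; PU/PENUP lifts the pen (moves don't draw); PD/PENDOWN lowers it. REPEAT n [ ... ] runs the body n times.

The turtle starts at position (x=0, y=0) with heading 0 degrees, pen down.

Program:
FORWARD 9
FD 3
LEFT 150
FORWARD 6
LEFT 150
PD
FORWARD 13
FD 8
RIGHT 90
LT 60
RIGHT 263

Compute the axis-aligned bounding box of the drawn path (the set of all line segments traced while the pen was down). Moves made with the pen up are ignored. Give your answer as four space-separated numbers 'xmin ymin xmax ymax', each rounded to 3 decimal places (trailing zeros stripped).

Executing turtle program step by step:
Start: pos=(0,0), heading=0, pen down
FD 9: (0,0) -> (9,0) [heading=0, draw]
FD 3: (9,0) -> (12,0) [heading=0, draw]
LT 150: heading 0 -> 150
FD 6: (12,0) -> (6.804,3) [heading=150, draw]
LT 150: heading 150 -> 300
PD: pen down
FD 13: (6.804,3) -> (13.304,-8.258) [heading=300, draw]
FD 8: (13.304,-8.258) -> (17.304,-15.187) [heading=300, draw]
RT 90: heading 300 -> 210
LT 60: heading 210 -> 270
RT 263: heading 270 -> 7
Final: pos=(17.304,-15.187), heading=7, 5 segment(s) drawn

Segment endpoints: x in {0, 6.804, 9, 12, 13.304, 17.304}, y in {-15.187, -8.258, 0, 3}
xmin=0, ymin=-15.187, xmax=17.304, ymax=3

Answer: 0 -15.187 17.304 3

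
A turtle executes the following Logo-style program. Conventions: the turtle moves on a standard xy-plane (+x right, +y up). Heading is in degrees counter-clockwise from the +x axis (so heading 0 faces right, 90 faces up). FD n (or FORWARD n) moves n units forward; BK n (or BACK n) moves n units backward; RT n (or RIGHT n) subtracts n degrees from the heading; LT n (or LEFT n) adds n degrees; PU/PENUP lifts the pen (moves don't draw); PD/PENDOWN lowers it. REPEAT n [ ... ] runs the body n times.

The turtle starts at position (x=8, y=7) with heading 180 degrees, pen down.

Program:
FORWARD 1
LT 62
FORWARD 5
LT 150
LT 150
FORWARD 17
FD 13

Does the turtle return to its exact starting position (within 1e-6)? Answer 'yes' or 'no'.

Executing turtle program step by step:
Start: pos=(8,7), heading=180, pen down
FD 1: (8,7) -> (7,7) [heading=180, draw]
LT 62: heading 180 -> 242
FD 5: (7,7) -> (4.653,2.585) [heading=242, draw]
LT 150: heading 242 -> 32
LT 150: heading 32 -> 182
FD 17: (4.653,2.585) -> (-12.337,1.992) [heading=182, draw]
FD 13: (-12.337,1.992) -> (-25.329,1.538) [heading=182, draw]
Final: pos=(-25.329,1.538), heading=182, 4 segment(s) drawn

Start position: (8, 7)
Final position: (-25.329, 1.538)
Distance = 33.774; >= 1e-6 -> NOT closed

Answer: no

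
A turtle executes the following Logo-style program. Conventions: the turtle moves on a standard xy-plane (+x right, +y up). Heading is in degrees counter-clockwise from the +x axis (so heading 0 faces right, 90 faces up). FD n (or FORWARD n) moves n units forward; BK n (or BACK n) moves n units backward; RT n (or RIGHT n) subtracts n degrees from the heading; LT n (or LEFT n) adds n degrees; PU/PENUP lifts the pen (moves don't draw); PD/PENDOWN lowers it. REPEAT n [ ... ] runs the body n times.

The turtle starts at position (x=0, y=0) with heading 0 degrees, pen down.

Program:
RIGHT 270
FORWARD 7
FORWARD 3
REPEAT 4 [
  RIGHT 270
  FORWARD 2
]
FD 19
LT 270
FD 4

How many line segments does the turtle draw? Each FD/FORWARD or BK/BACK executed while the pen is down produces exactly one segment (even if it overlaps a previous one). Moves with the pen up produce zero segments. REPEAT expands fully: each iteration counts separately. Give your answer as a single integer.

Executing turtle program step by step:
Start: pos=(0,0), heading=0, pen down
RT 270: heading 0 -> 90
FD 7: (0,0) -> (0,7) [heading=90, draw]
FD 3: (0,7) -> (0,10) [heading=90, draw]
REPEAT 4 [
  -- iteration 1/4 --
  RT 270: heading 90 -> 180
  FD 2: (0,10) -> (-2,10) [heading=180, draw]
  -- iteration 2/4 --
  RT 270: heading 180 -> 270
  FD 2: (-2,10) -> (-2,8) [heading=270, draw]
  -- iteration 3/4 --
  RT 270: heading 270 -> 0
  FD 2: (-2,8) -> (0,8) [heading=0, draw]
  -- iteration 4/4 --
  RT 270: heading 0 -> 90
  FD 2: (0,8) -> (0,10) [heading=90, draw]
]
FD 19: (0,10) -> (0,29) [heading=90, draw]
LT 270: heading 90 -> 0
FD 4: (0,29) -> (4,29) [heading=0, draw]
Final: pos=(4,29), heading=0, 8 segment(s) drawn
Segments drawn: 8

Answer: 8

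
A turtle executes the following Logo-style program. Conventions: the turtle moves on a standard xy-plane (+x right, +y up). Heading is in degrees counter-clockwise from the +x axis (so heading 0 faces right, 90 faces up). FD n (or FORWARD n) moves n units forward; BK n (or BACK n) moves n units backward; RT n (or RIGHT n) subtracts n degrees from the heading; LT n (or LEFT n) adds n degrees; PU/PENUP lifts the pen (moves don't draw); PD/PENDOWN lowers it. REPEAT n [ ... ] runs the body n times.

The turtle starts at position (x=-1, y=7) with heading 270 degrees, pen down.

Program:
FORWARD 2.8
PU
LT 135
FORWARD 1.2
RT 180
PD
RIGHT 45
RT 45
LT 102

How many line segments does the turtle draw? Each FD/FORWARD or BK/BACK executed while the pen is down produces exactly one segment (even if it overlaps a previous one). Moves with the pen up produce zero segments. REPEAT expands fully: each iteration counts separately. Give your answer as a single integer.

Answer: 1

Derivation:
Executing turtle program step by step:
Start: pos=(-1,7), heading=270, pen down
FD 2.8: (-1,7) -> (-1,4.2) [heading=270, draw]
PU: pen up
LT 135: heading 270 -> 45
FD 1.2: (-1,4.2) -> (-0.151,5.049) [heading=45, move]
RT 180: heading 45 -> 225
PD: pen down
RT 45: heading 225 -> 180
RT 45: heading 180 -> 135
LT 102: heading 135 -> 237
Final: pos=(-0.151,5.049), heading=237, 1 segment(s) drawn
Segments drawn: 1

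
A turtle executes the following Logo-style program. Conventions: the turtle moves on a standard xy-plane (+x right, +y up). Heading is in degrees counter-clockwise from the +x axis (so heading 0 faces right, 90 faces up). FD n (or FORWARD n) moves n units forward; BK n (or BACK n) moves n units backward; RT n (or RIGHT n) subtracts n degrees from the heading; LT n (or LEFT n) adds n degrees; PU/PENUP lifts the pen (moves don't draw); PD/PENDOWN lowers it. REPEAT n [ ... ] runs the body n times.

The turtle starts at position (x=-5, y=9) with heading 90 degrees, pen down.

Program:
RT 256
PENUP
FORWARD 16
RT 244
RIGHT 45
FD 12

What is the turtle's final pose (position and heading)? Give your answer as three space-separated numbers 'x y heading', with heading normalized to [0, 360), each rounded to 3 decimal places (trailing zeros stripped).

Answer: -21.571 -6.825 265

Derivation:
Executing turtle program step by step:
Start: pos=(-5,9), heading=90, pen down
RT 256: heading 90 -> 194
PU: pen up
FD 16: (-5,9) -> (-20.525,5.129) [heading=194, move]
RT 244: heading 194 -> 310
RT 45: heading 310 -> 265
FD 12: (-20.525,5.129) -> (-21.571,-6.825) [heading=265, move]
Final: pos=(-21.571,-6.825), heading=265, 0 segment(s) drawn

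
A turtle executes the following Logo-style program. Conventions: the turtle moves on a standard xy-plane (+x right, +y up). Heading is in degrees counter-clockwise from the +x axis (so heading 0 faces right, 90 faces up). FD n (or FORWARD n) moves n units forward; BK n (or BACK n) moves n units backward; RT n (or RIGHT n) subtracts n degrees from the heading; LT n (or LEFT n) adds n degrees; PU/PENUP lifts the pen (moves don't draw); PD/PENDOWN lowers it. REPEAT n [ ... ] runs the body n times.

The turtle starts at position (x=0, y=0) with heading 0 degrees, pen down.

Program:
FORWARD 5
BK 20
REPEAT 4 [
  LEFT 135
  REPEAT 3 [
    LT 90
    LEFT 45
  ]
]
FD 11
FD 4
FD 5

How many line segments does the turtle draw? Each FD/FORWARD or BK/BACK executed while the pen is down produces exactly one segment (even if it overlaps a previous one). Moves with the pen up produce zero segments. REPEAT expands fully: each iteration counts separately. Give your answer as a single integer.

Executing turtle program step by step:
Start: pos=(0,0), heading=0, pen down
FD 5: (0,0) -> (5,0) [heading=0, draw]
BK 20: (5,0) -> (-15,0) [heading=0, draw]
REPEAT 4 [
  -- iteration 1/4 --
  LT 135: heading 0 -> 135
  REPEAT 3 [
    -- iteration 1/3 --
    LT 90: heading 135 -> 225
    LT 45: heading 225 -> 270
    -- iteration 2/3 --
    LT 90: heading 270 -> 0
    LT 45: heading 0 -> 45
    -- iteration 3/3 --
    LT 90: heading 45 -> 135
    LT 45: heading 135 -> 180
  ]
  -- iteration 2/4 --
  LT 135: heading 180 -> 315
  REPEAT 3 [
    -- iteration 1/3 --
    LT 90: heading 315 -> 45
    LT 45: heading 45 -> 90
    -- iteration 2/3 --
    LT 90: heading 90 -> 180
    LT 45: heading 180 -> 225
    -- iteration 3/3 --
    LT 90: heading 225 -> 315
    LT 45: heading 315 -> 0
  ]
  -- iteration 3/4 --
  LT 135: heading 0 -> 135
  REPEAT 3 [
    -- iteration 1/3 --
    LT 90: heading 135 -> 225
    LT 45: heading 225 -> 270
    -- iteration 2/3 --
    LT 90: heading 270 -> 0
    LT 45: heading 0 -> 45
    -- iteration 3/3 --
    LT 90: heading 45 -> 135
    LT 45: heading 135 -> 180
  ]
  -- iteration 4/4 --
  LT 135: heading 180 -> 315
  REPEAT 3 [
    -- iteration 1/3 --
    LT 90: heading 315 -> 45
    LT 45: heading 45 -> 90
    -- iteration 2/3 --
    LT 90: heading 90 -> 180
    LT 45: heading 180 -> 225
    -- iteration 3/3 --
    LT 90: heading 225 -> 315
    LT 45: heading 315 -> 0
  ]
]
FD 11: (-15,0) -> (-4,0) [heading=0, draw]
FD 4: (-4,0) -> (0,0) [heading=0, draw]
FD 5: (0,0) -> (5,0) [heading=0, draw]
Final: pos=(5,0), heading=0, 5 segment(s) drawn
Segments drawn: 5

Answer: 5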